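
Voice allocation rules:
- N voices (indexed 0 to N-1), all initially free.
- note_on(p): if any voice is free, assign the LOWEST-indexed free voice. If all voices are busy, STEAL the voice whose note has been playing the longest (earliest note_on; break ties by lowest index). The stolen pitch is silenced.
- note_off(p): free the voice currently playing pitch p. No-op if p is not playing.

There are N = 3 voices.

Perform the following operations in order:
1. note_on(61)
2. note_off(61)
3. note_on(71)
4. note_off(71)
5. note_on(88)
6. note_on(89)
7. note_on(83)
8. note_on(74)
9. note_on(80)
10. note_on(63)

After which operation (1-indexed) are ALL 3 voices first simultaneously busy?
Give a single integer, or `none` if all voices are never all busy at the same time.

Answer: 7

Derivation:
Op 1: note_on(61): voice 0 is free -> assigned | voices=[61 - -]
Op 2: note_off(61): free voice 0 | voices=[- - -]
Op 3: note_on(71): voice 0 is free -> assigned | voices=[71 - -]
Op 4: note_off(71): free voice 0 | voices=[- - -]
Op 5: note_on(88): voice 0 is free -> assigned | voices=[88 - -]
Op 6: note_on(89): voice 1 is free -> assigned | voices=[88 89 -]
Op 7: note_on(83): voice 2 is free -> assigned | voices=[88 89 83]
Op 8: note_on(74): all voices busy, STEAL voice 0 (pitch 88, oldest) -> assign | voices=[74 89 83]
Op 9: note_on(80): all voices busy, STEAL voice 1 (pitch 89, oldest) -> assign | voices=[74 80 83]
Op 10: note_on(63): all voices busy, STEAL voice 2 (pitch 83, oldest) -> assign | voices=[74 80 63]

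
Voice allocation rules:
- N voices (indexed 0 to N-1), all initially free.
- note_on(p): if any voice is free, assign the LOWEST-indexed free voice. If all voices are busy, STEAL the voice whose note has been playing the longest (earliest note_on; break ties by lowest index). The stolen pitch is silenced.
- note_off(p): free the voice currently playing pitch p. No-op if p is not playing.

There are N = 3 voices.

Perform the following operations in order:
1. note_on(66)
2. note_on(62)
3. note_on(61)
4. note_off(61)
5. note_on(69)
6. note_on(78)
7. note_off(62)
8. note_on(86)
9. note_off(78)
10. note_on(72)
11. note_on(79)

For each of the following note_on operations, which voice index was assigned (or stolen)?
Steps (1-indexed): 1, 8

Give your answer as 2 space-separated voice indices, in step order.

Answer: 0 1

Derivation:
Op 1: note_on(66): voice 0 is free -> assigned | voices=[66 - -]
Op 2: note_on(62): voice 1 is free -> assigned | voices=[66 62 -]
Op 3: note_on(61): voice 2 is free -> assigned | voices=[66 62 61]
Op 4: note_off(61): free voice 2 | voices=[66 62 -]
Op 5: note_on(69): voice 2 is free -> assigned | voices=[66 62 69]
Op 6: note_on(78): all voices busy, STEAL voice 0 (pitch 66, oldest) -> assign | voices=[78 62 69]
Op 7: note_off(62): free voice 1 | voices=[78 - 69]
Op 8: note_on(86): voice 1 is free -> assigned | voices=[78 86 69]
Op 9: note_off(78): free voice 0 | voices=[- 86 69]
Op 10: note_on(72): voice 0 is free -> assigned | voices=[72 86 69]
Op 11: note_on(79): all voices busy, STEAL voice 2 (pitch 69, oldest) -> assign | voices=[72 86 79]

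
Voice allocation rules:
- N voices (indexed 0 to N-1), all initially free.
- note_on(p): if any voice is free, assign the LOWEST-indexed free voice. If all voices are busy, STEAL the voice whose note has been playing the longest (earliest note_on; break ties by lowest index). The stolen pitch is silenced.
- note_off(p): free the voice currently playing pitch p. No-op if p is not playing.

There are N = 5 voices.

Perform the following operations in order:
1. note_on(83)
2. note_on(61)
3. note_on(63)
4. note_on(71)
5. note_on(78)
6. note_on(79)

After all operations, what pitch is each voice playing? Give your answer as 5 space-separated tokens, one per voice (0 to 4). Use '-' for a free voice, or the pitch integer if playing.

Answer: 79 61 63 71 78

Derivation:
Op 1: note_on(83): voice 0 is free -> assigned | voices=[83 - - - -]
Op 2: note_on(61): voice 1 is free -> assigned | voices=[83 61 - - -]
Op 3: note_on(63): voice 2 is free -> assigned | voices=[83 61 63 - -]
Op 4: note_on(71): voice 3 is free -> assigned | voices=[83 61 63 71 -]
Op 5: note_on(78): voice 4 is free -> assigned | voices=[83 61 63 71 78]
Op 6: note_on(79): all voices busy, STEAL voice 0 (pitch 83, oldest) -> assign | voices=[79 61 63 71 78]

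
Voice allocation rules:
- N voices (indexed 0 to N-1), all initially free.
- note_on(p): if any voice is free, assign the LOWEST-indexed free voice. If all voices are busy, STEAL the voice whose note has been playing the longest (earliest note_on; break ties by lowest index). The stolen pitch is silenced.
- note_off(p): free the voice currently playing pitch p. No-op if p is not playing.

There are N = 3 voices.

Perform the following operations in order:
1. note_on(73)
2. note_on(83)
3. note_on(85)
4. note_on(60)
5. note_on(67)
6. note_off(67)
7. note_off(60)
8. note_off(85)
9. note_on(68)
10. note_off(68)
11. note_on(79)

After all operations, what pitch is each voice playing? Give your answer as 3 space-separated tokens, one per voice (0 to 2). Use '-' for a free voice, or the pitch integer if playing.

Op 1: note_on(73): voice 0 is free -> assigned | voices=[73 - -]
Op 2: note_on(83): voice 1 is free -> assigned | voices=[73 83 -]
Op 3: note_on(85): voice 2 is free -> assigned | voices=[73 83 85]
Op 4: note_on(60): all voices busy, STEAL voice 0 (pitch 73, oldest) -> assign | voices=[60 83 85]
Op 5: note_on(67): all voices busy, STEAL voice 1 (pitch 83, oldest) -> assign | voices=[60 67 85]
Op 6: note_off(67): free voice 1 | voices=[60 - 85]
Op 7: note_off(60): free voice 0 | voices=[- - 85]
Op 8: note_off(85): free voice 2 | voices=[- - -]
Op 9: note_on(68): voice 0 is free -> assigned | voices=[68 - -]
Op 10: note_off(68): free voice 0 | voices=[- - -]
Op 11: note_on(79): voice 0 is free -> assigned | voices=[79 - -]

Answer: 79 - -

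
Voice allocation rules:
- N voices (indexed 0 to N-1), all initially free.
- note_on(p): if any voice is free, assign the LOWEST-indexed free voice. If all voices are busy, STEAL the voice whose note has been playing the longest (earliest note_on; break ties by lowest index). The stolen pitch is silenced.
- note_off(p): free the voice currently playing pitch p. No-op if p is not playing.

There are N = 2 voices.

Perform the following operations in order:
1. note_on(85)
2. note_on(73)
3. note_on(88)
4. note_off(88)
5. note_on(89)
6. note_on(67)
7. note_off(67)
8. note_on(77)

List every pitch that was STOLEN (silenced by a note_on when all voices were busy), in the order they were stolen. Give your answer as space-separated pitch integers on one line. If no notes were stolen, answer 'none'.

Answer: 85 73

Derivation:
Op 1: note_on(85): voice 0 is free -> assigned | voices=[85 -]
Op 2: note_on(73): voice 1 is free -> assigned | voices=[85 73]
Op 3: note_on(88): all voices busy, STEAL voice 0 (pitch 85, oldest) -> assign | voices=[88 73]
Op 4: note_off(88): free voice 0 | voices=[- 73]
Op 5: note_on(89): voice 0 is free -> assigned | voices=[89 73]
Op 6: note_on(67): all voices busy, STEAL voice 1 (pitch 73, oldest) -> assign | voices=[89 67]
Op 7: note_off(67): free voice 1 | voices=[89 -]
Op 8: note_on(77): voice 1 is free -> assigned | voices=[89 77]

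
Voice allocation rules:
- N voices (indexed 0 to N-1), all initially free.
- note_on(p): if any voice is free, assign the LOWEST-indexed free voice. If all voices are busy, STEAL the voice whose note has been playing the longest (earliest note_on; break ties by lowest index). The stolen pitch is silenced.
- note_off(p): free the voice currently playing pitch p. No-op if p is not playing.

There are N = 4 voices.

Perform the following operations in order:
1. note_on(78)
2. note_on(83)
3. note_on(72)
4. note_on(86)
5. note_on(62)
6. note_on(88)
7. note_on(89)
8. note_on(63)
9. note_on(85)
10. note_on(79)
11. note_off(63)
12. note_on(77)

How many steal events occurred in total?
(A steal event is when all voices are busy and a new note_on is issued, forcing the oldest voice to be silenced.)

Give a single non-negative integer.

Op 1: note_on(78): voice 0 is free -> assigned | voices=[78 - - -]
Op 2: note_on(83): voice 1 is free -> assigned | voices=[78 83 - -]
Op 3: note_on(72): voice 2 is free -> assigned | voices=[78 83 72 -]
Op 4: note_on(86): voice 3 is free -> assigned | voices=[78 83 72 86]
Op 5: note_on(62): all voices busy, STEAL voice 0 (pitch 78, oldest) -> assign | voices=[62 83 72 86]
Op 6: note_on(88): all voices busy, STEAL voice 1 (pitch 83, oldest) -> assign | voices=[62 88 72 86]
Op 7: note_on(89): all voices busy, STEAL voice 2 (pitch 72, oldest) -> assign | voices=[62 88 89 86]
Op 8: note_on(63): all voices busy, STEAL voice 3 (pitch 86, oldest) -> assign | voices=[62 88 89 63]
Op 9: note_on(85): all voices busy, STEAL voice 0 (pitch 62, oldest) -> assign | voices=[85 88 89 63]
Op 10: note_on(79): all voices busy, STEAL voice 1 (pitch 88, oldest) -> assign | voices=[85 79 89 63]
Op 11: note_off(63): free voice 3 | voices=[85 79 89 -]
Op 12: note_on(77): voice 3 is free -> assigned | voices=[85 79 89 77]

Answer: 6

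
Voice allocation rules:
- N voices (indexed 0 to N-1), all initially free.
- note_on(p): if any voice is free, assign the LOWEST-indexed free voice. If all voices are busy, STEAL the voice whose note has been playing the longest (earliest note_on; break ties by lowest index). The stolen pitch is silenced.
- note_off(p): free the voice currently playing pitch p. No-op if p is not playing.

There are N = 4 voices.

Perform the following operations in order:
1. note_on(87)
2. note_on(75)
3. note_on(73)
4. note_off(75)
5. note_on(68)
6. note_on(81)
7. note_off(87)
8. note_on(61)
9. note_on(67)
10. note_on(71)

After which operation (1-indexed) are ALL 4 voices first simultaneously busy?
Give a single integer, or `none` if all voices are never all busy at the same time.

Answer: 6

Derivation:
Op 1: note_on(87): voice 0 is free -> assigned | voices=[87 - - -]
Op 2: note_on(75): voice 1 is free -> assigned | voices=[87 75 - -]
Op 3: note_on(73): voice 2 is free -> assigned | voices=[87 75 73 -]
Op 4: note_off(75): free voice 1 | voices=[87 - 73 -]
Op 5: note_on(68): voice 1 is free -> assigned | voices=[87 68 73 -]
Op 6: note_on(81): voice 3 is free -> assigned | voices=[87 68 73 81]
Op 7: note_off(87): free voice 0 | voices=[- 68 73 81]
Op 8: note_on(61): voice 0 is free -> assigned | voices=[61 68 73 81]
Op 9: note_on(67): all voices busy, STEAL voice 2 (pitch 73, oldest) -> assign | voices=[61 68 67 81]
Op 10: note_on(71): all voices busy, STEAL voice 1 (pitch 68, oldest) -> assign | voices=[61 71 67 81]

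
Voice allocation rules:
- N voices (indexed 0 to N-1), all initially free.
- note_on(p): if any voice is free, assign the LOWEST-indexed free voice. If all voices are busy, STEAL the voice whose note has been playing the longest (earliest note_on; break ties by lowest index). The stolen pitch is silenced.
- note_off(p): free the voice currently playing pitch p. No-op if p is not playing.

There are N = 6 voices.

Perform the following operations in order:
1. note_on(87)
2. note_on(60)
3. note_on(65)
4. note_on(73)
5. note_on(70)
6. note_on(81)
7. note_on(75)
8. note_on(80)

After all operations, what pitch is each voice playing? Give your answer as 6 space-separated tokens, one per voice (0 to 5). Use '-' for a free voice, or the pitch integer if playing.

Op 1: note_on(87): voice 0 is free -> assigned | voices=[87 - - - - -]
Op 2: note_on(60): voice 1 is free -> assigned | voices=[87 60 - - - -]
Op 3: note_on(65): voice 2 is free -> assigned | voices=[87 60 65 - - -]
Op 4: note_on(73): voice 3 is free -> assigned | voices=[87 60 65 73 - -]
Op 5: note_on(70): voice 4 is free -> assigned | voices=[87 60 65 73 70 -]
Op 6: note_on(81): voice 5 is free -> assigned | voices=[87 60 65 73 70 81]
Op 7: note_on(75): all voices busy, STEAL voice 0 (pitch 87, oldest) -> assign | voices=[75 60 65 73 70 81]
Op 8: note_on(80): all voices busy, STEAL voice 1 (pitch 60, oldest) -> assign | voices=[75 80 65 73 70 81]

Answer: 75 80 65 73 70 81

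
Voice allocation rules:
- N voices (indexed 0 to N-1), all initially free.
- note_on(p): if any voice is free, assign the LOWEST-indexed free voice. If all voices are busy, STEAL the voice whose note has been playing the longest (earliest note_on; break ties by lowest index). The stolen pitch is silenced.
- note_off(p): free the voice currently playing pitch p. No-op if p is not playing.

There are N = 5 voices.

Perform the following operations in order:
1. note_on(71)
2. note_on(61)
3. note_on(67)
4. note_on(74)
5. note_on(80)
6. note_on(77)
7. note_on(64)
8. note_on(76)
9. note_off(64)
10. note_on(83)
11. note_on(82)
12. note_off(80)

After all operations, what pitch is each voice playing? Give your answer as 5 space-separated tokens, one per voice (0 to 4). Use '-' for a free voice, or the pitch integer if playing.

Op 1: note_on(71): voice 0 is free -> assigned | voices=[71 - - - -]
Op 2: note_on(61): voice 1 is free -> assigned | voices=[71 61 - - -]
Op 3: note_on(67): voice 2 is free -> assigned | voices=[71 61 67 - -]
Op 4: note_on(74): voice 3 is free -> assigned | voices=[71 61 67 74 -]
Op 5: note_on(80): voice 4 is free -> assigned | voices=[71 61 67 74 80]
Op 6: note_on(77): all voices busy, STEAL voice 0 (pitch 71, oldest) -> assign | voices=[77 61 67 74 80]
Op 7: note_on(64): all voices busy, STEAL voice 1 (pitch 61, oldest) -> assign | voices=[77 64 67 74 80]
Op 8: note_on(76): all voices busy, STEAL voice 2 (pitch 67, oldest) -> assign | voices=[77 64 76 74 80]
Op 9: note_off(64): free voice 1 | voices=[77 - 76 74 80]
Op 10: note_on(83): voice 1 is free -> assigned | voices=[77 83 76 74 80]
Op 11: note_on(82): all voices busy, STEAL voice 3 (pitch 74, oldest) -> assign | voices=[77 83 76 82 80]
Op 12: note_off(80): free voice 4 | voices=[77 83 76 82 -]

Answer: 77 83 76 82 -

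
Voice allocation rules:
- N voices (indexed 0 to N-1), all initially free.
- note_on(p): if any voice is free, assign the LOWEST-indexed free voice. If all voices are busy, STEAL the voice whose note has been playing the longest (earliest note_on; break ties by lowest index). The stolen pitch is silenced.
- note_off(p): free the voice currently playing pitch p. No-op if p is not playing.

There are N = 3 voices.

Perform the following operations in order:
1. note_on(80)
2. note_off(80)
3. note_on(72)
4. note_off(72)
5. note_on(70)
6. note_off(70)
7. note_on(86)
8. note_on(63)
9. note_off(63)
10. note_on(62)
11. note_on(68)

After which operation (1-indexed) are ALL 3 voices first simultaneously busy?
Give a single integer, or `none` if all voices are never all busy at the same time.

Answer: 11

Derivation:
Op 1: note_on(80): voice 0 is free -> assigned | voices=[80 - -]
Op 2: note_off(80): free voice 0 | voices=[- - -]
Op 3: note_on(72): voice 0 is free -> assigned | voices=[72 - -]
Op 4: note_off(72): free voice 0 | voices=[- - -]
Op 5: note_on(70): voice 0 is free -> assigned | voices=[70 - -]
Op 6: note_off(70): free voice 0 | voices=[- - -]
Op 7: note_on(86): voice 0 is free -> assigned | voices=[86 - -]
Op 8: note_on(63): voice 1 is free -> assigned | voices=[86 63 -]
Op 9: note_off(63): free voice 1 | voices=[86 - -]
Op 10: note_on(62): voice 1 is free -> assigned | voices=[86 62 -]
Op 11: note_on(68): voice 2 is free -> assigned | voices=[86 62 68]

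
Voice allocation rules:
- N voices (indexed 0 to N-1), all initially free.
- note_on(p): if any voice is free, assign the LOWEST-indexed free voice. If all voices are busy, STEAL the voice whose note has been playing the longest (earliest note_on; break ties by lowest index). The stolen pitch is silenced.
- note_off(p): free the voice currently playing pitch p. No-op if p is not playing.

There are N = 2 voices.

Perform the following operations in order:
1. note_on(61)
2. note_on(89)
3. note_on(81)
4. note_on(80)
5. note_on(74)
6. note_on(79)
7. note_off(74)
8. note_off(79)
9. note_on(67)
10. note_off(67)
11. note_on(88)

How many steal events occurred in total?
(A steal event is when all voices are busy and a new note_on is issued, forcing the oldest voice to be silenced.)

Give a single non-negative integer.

Op 1: note_on(61): voice 0 is free -> assigned | voices=[61 -]
Op 2: note_on(89): voice 1 is free -> assigned | voices=[61 89]
Op 3: note_on(81): all voices busy, STEAL voice 0 (pitch 61, oldest) -> assign | voices=[81 89]
Op 4: note_on(80): all voices busy, STEAL voice 1 (pitch 89, oldest) -> assign | voices=[81 80]
Op 5: note_on(74): all voices busy, STEAL voice 0 (pitch 81, oldest) -> assign | voices=[74 80]
Op 6: note_on(79): all voices busy, STEAL voice 1 (pitch 80, oldest) -> assign | voices=[74 79]
Op 7: note_off(74): free voice 0 | voices=[- 79]
Op 8: note_off(79): free voice 1 | voices=[- -]
Op 9: note_on(67): voice 0 is free -> assigned | voices=[67 -]
Op 10: note_off(67): free voice 0 | voices=[- -]
Op 11: note_on(88): voice 0 is free -> assigned | voices=[88 -]

Answer: 4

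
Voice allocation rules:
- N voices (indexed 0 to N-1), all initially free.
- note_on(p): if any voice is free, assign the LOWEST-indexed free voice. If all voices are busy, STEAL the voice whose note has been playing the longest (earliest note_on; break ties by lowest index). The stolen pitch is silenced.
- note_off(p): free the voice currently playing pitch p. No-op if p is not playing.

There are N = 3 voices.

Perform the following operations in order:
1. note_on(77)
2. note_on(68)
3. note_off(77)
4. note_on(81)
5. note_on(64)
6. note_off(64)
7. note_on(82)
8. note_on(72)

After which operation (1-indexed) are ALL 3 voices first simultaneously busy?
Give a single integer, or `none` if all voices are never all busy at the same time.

Op 1: note_on(77): voice 0 is free -> assigned | voices=[77 - -]
Op 2: note_on(68): voice 1 is free -> assigned | voices=[77 68 -]
Op 3: note_off(77): free voice 0 | voices=[- 68 -]
Op 4: note_on(81): voice 0 is free -> assigned | voices=[81 68 -]
Op 5: note_on(64): voice 2 is free -> assigned | voices=[81 68 64]
Op 6: note_off(64): free voice 2 | voices=[81 68 -]
Op 7: note_on(82): voice 2 is free -> assigned | voices=[81 68 82]
Op 8: note_on(72): all voices busy, STEAL voice 1 (pitch 68, oldest) -> assign | voices=[81 72 82]

Answer: 5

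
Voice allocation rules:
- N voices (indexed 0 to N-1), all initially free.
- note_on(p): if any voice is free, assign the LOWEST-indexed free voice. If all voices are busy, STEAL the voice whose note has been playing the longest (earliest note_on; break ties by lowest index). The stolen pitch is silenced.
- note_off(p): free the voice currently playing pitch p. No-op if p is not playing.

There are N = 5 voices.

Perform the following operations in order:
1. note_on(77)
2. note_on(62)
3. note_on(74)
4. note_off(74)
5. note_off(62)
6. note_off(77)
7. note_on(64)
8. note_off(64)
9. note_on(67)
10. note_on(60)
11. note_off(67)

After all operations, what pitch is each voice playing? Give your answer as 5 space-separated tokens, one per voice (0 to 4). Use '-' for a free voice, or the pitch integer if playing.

Op 1: note_on(77): voice 0 is free -> assigned | voices=[77 - - - -]
Op 2: note_on(62): voice 1 is free -> assigned | voices=[77 62 - - -]
Op 3: note_on(74): voice 2 is free -> assigned | voices=[77 62 74 - -]
Op 4: note_off(74): free voice 2 | voices=[77 62 - - -]
Op 5: note_off(62): free voice 1 | voices=[77 - - - -]
Op 6: note_off(77): free voice 0 | voices=[- - - - -]
Op 7: note_on(64): voice 0 is free -> assigned | voices=[64 - - - -]
Op 8: note_off(64): free voice 0 | voices=[- - - - -]
Op 9: note_on(67): voice 0 is free -> assigned | voices=[67 - - - -]
Op 10: note_on(60): voice 1 is free -> assigned | voices=[67 60 - - -]
Op 11: note_off(67): free voice 0 | voices=[- 60 - - -]

Answer: - 60 - - -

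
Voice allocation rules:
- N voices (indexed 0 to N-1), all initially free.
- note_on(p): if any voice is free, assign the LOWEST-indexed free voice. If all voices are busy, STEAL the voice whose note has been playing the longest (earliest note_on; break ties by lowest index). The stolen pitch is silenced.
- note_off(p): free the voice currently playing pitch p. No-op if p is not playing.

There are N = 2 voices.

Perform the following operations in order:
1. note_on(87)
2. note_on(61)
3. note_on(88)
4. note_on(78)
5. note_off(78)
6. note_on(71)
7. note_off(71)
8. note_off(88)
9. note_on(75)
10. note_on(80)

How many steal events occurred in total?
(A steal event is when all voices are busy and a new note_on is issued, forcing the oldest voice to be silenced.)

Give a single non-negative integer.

Op 1: note_on(87): voice 0 is free -> assigned | voices=[87 -]
Op 2: note_on(61): voice 1 is free -> assigned | voices=[87 61]
Op 3: note_on(88): all voices busy, STEAL voice 0 (pitch 87, oldest) -> assign | voices=[88 61]
Op 4: note_on(78): all voices busy, STEAL voice 1 (pitch 61, oldest) -> assign | voices=[88 78]
Op 5: note_off(78): free voice 1 | voices=[88 -]
Op 6: note_on(71): voice 1 is free -> assigned | voices=[88 71]
Op 7: note_off(71): free voice 1 | voices=[88 -]
Op 8: note_off(88): free voice 0 | voices=[- -]
Op 9: note_on(75): voice 0 is free -> assigned | voices=[75 -]
Op 10: note_on(80): voice 1 is free -> assigned | voices=[75 80]

Answer: 2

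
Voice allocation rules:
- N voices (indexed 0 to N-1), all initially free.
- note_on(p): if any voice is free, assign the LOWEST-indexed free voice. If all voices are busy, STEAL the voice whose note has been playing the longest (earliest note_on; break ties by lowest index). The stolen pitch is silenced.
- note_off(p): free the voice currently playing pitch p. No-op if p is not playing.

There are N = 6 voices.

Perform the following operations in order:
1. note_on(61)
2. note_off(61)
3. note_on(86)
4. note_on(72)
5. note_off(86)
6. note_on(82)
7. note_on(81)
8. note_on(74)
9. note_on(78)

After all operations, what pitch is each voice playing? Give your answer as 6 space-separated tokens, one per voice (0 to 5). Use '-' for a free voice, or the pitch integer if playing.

Op 1: note_on(61): voice 0 is free -> assigned | voices=[61 - - - - -]
Op 2: note_off(61): free voice 0 | voices=[- - - - - -]
Op 3: note_on(86): voice 0 is free -> assigned | voices=[86 - - - - -]
Op 4: note_on(72): voice 1 is free -> assigned | voices=[86 72 - - - -]
Op 5: note_off(86): free voice 0 | voices=[- 72 - - - -]
Op 6: note_on(82): voice 0 is free -> assigned | voices=[82 72 - - - -]
Op 7: note_on(81): voice 2 is free -> assigned | voices=[82 72 81 - - -]
Op 8: note_on(74): voice 3 is free -> assigned | voices=[82 72 81 74 - -]
Op 9: note_on(78): voice 4 is free -> assigned | voices=[82 72 81 74 78 -]

Answer: 82 72 81 74 78 -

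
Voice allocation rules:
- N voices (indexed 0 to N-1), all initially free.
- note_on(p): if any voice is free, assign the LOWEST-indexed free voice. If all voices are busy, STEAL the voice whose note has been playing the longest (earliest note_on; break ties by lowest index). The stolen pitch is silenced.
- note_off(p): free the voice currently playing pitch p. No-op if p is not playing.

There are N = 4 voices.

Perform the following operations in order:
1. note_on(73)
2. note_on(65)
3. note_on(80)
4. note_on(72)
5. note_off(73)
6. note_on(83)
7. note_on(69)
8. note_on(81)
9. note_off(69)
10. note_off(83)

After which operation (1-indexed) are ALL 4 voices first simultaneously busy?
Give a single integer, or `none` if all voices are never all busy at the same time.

Answer: 4

Derivation:
Op 1: note_on(73): voice 0 is free -> assigned | voices=[73 - - -]
Op 2: note_on(65): voice 1 is free -> assigned | voices=[73 65 - -]
Op 3: note_on(80): voice 2 is free -> assigned | voices=[73 65 80 -]
Op 4: note_on(72): voice 3 is free -> assigned | voices=[73 65 80 72]
Op 5: note_off(73): free voice 0 | voices=[- 65 80 72]
Op 6: note_on(83): voice 0 is free -> assigned | voices=[83 65 80 72]
Op 7: note_on(69): all voices busy, STEAL voice 1 (pitch 65, oldest) -> assign | voices=[83 69 80 72]
Op 8: note_on(81): all voices busy, STEAL voice 2 (pitch 80, oldest) -> assign | voices=[83 69 81 72]
Op 9: note_off(69): free voice 1 | voices=[83 - 81 72]
Op 10: note_off(83): free voice 0 | voices=[- - 81 72]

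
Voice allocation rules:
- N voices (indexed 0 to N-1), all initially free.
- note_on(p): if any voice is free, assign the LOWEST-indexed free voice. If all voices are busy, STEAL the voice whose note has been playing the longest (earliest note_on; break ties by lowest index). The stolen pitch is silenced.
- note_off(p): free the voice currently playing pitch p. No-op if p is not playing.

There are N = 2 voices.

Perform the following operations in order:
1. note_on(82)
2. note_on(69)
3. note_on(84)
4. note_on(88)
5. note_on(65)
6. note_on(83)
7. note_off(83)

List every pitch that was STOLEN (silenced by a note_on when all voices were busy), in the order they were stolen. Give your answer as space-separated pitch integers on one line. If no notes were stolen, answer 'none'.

Answer: 82 69 84 88

Derivation:
Op 1: note_on(82): voice 0 is free -> assigned | voices=[82 -]
Op 2: note_on(69): voice 1 is free -> assigned | voices=[82 69]
Op 3: note_on(84): all voices busy, STEAL voice 0 (pitch 82, oldest) -> assign | voices=[84 69]
Op 4: note_on(88): all voices busy, STEAL voice 1 (pitch 69, oldest) -> assign | voices=[84 88]
Op 5: note_on(65): all voices busy, STEAL voice 0 (pitch 84, oldest) -> assign | voices=[65 88]
Op 6: note_on(83): all voices busy, STEAL voice 1 (pitch 88, oldest) -> assign | voices=[65 83]
Op 7: note_off(83): free voice 1 | voices=[65 -]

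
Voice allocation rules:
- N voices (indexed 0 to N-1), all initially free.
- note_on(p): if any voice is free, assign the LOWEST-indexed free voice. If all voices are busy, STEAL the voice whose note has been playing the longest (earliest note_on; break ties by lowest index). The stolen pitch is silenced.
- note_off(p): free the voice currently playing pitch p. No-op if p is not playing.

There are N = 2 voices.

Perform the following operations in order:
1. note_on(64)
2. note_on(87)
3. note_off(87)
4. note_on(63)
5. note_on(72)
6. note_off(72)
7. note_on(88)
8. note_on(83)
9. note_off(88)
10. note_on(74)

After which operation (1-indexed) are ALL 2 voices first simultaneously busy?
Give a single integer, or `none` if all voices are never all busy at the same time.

Answer: 2

Derivation:
Op 1: note_on(64): voice 0 is free -> assigned | voices=[64 -]
Op 2: note_on(87): voice 1 is free -> assigned | voices=[64 87]
Op 3: note_off(87): free voice 1 | voices=[64 -]
Op 4: note_on(63): voice 1 is free -> assigned | voices=[64 63]
Op 5: note_on(72): all voices busy, STEAL voice 0 (pitch 64, oldest) -> assign | voices=[72 63]
Op 6: note_off(72): free voice 0 | voices=[- 63]
Op 7: note_on(88): voice 0 is free -> assigned | voices=[88 63]
Op 8: note_on(83): all voices busy, STEAL voice 1 (pitch 63, oldest) -> assign | voices=[88 83]
Op 9: note_off(88): free voice 0 | voices=[- 83]
Op 10: note_on(74): voice 0 is free -> assigned | voices=[74 83]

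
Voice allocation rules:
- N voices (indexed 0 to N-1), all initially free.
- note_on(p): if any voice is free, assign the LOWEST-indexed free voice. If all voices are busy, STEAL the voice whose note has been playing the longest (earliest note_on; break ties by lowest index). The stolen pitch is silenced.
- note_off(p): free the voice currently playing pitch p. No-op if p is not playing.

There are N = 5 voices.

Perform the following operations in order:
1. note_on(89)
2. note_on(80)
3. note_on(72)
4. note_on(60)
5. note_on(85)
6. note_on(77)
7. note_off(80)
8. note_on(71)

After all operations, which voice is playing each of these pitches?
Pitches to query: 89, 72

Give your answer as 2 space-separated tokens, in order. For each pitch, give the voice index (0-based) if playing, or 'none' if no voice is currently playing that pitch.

Answer: none 2

Derivation:
Op 1: note_on(89): voice 0 is free -> assigned | voices=[89 - - - -]
Op 2: note_on(80): voice 1 is free -> assigned | voices=[89 80 - - -]
Op 3: note_on(72): voice 2 is free -> assigned | voices=[89 80 72 - -]
Op 4: note_on(60): voice 3 is free -> assigned | voices=[89 80 72 60 -]
Op 5: note_on(85): voice 4 is free -> assigned | voices=[89 80 72 60 85]
Op 6: note_on(77): all voices busy, STEAL voice 0 (pitch 89, oldest) -> assign | voices=[77 80 72 60 85]
Op 7: note_off(80): free voice 1 | voices=[77 - 72 60 85]
Op 8: note_on(71): voice 1 is free -> assigned | voices=[77 71 72 60 85]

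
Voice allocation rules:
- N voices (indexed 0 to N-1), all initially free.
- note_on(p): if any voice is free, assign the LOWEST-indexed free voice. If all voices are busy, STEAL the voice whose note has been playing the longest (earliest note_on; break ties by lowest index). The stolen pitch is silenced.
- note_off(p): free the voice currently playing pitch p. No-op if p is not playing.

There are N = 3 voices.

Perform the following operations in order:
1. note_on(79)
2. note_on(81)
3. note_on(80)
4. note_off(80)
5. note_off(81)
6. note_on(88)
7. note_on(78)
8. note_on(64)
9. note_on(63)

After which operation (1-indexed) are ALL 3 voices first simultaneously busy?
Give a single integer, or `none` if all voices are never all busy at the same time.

Op 1: note_on(79): voice 0 is free -> assigned | voices=[79 - -]
Op 2: note_on(81): voice 1 is free -> assigned | voices=[79 81 -]
Op 3: note_on(80): voice 2 is free -> assigned | voices=[79 81 80]
Op 4: note_off(80): free voice 2 | voices=[79 81 -]
Op 5: note_off(81): free voice 1 | voices=[79 - -]
Op 6: note_on(88): voice 1 is free -> assigned | voices=[79 88 -]
Op 7: note_on(78): voice 2 is free -> assigned | voices=[79 88 78]
Op 8: note_on(64): all voices busy, STEAL voice 0 (pitch 79, oldest) -> assign | voices=[64 88 78]
Op 9: note_on(63): all voices busy, STEAL voice 1 (pitch 88, oldest) -> assign | voices=[64 63 78]

Answer: 3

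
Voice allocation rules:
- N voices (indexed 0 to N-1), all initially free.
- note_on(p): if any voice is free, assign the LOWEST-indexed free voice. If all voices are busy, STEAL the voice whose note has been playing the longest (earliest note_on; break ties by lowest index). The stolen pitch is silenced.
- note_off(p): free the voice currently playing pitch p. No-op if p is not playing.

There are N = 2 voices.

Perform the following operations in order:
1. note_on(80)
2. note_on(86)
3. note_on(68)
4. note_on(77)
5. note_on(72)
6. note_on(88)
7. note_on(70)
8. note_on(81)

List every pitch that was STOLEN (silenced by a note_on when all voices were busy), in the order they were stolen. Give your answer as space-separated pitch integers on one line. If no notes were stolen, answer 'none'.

Op 1: note_on(80): voice 0 is free -> assigned | voices=[80 -]
Op 2: note_on(86): voice 1 is free -> assigned | voices=[80 86]
Op 3: note_on(68): all voices busy, STEAL voice 0 (pitch 80, oldest) -> assign | voices=[68 86]
Op 4: note_on(77): all voices busy, STEAL voice 1 (pitch 86, oldest) -> assign | voices=[68 77]
Op 5: note_on(72): all voices busy, STEAL voice 0 (pitch 68, oldest) -> assign | voices=[72 77]
Op 6: note_on(88): all voices busy, STEAL voice 1 (pitch 77, oldest) -> assign | voices=[72 88]
Op 7: note_on(70): all voices busy, STEAL voice 0 (pitch 72, oldest) -> assign | voices=[70 88]
Op 8: note_on(81): all voices busy, STEAL voice 1 (pitch 88, oldest) -> assign | voices=[70 81]

Answer: 80 86 68 77 72 88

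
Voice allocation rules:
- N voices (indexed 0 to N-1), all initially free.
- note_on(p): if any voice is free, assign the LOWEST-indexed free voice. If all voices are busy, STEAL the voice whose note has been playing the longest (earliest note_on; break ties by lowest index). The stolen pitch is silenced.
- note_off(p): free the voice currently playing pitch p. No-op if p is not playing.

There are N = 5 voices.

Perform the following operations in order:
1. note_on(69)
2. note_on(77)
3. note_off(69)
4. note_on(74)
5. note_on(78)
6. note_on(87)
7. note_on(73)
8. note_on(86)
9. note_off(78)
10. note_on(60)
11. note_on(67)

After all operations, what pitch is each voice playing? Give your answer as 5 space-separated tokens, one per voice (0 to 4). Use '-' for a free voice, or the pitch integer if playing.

Op 1: note_on(69): voice 0 is free -> assigned | voices=[69 - - - -]
Op 2: note_on(77): voice 1 is free -> assigned | voices=[69 77 - - -]
Op 3: note_off(69): free voice 0 | voices=[- 77 - - -]
Op 4: note_on(74): voice 0 is free -> assigned | voices=[74 77 - - -]
Op 5: note_on(78): voice 2 is free -> assigned | voices=[74 77 78 - -]
Op 6: note_on(87): voice 3 is free -> assigned | voices=[74 77 78 87 -]
Op 7: note_on(73): voice 4 is free -> assigned | voices=[74 77 78 87 73]
Op 8: note_on(86): all voices busy, STEAL voice 1 (pitch 77, oldest) -> assign | voices=[74 86 78 87 73]
Op 9: note_off(78): free voice 2 | voices=[74 86 - 87 73]
Op 10: note_on(60): voice 2 is free -> assigned | voices=[74 86 60 87 73]
Op 11: note_on(67): all voices busy, STEAL voice 0 (pitch 74, oldest) -> assign | voices=[67 86 60 87 73]

Answer: 67 86 60 87 73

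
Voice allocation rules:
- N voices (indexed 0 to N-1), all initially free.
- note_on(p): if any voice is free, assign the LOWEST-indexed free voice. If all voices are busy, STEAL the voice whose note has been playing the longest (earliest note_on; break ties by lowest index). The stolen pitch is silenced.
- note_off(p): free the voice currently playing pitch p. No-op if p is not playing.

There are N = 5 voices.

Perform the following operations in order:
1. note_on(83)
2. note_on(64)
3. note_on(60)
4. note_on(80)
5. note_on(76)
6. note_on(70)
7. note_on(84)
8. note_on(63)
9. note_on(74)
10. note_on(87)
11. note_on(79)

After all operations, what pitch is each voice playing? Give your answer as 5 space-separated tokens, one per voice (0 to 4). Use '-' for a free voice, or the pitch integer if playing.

Op 1: note_on(83): voice 0 is free -> assigned | voices=[83 - - - -]
Op 2: note_on(64): voice 1 is free -> assigned | voices=[83 64 - - -]
Op 3: note_on(60): voice 2 is free -> assigned | voices=[83 64 60 - -]
Op 4: note_on(80): voice 3 is free -> assigned | voices=[83 64 60 80 -]
Op 5: note_on(76): voice 4 is free -> assigned | voices=[83 64 60 80 76]
Op 6: note_on(70): all voices busy, STEAL voice 0 (pitch 83, oldest) -> assign | voices=[70 64 60 80 76]
Op 7: note_on(84): all voices busy, STEAL voice 1 (pitch 64, oldest) -> assign | voices=[70 84 60 80 76]
Op 8: note_on(63): all voices busy, STEAL voice 2 (pitch 60, oldest) -> assign | voices=[70 84 63 80 76]
Op 9: note_on(74): all voices busy, STEAL voice 3 (pitch 80, oldest) -> assign | voices=[70 84 63 74 76]
Op 10: note_on(87): all voices busy, STEAL voice 4 (pitch 76, oldest) -> assign | voices=[70 84 63 74 87]
Op 11: note_on(79): all voices busy, STEAL voice 0 (pitch 70, oldest) -> assign | voices=[79 84 63 74 87]

Answer: 79 84 63 74 87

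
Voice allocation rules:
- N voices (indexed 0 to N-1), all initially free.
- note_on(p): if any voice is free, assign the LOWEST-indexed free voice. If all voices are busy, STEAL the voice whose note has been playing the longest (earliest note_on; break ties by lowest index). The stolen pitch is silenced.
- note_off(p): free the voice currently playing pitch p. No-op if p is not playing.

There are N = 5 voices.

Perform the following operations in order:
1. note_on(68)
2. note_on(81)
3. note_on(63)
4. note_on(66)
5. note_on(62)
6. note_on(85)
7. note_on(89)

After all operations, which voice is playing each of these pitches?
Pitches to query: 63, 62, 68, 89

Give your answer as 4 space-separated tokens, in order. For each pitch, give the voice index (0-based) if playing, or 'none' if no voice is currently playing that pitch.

Op 1: note_on(68): voice 0 is free -> assigned | voices=[68 - - - -]
Op 2: note_on(81): voice 1 is free -> assigned | voices=[68 81 - - -]
Op 3: note_on(63): voice 2 is free -> assigned | voices=[68 81 63 - -]
Op 4: note_on(66): voice 3 is free -> assigned | voices=[68 81 63 66 -]
Op 5: note_on(62): voice 4 is free -> assigned | voices=[68 81 63 66 62]
Op 6: note_on(85): all voices busy, STEAL voice 0 (pitch 68, oldest) -> assign | voices=[85 81 63 66 62]
Op 7: note_on(89): all voices busy, STEAL voice 1 (pitch 81, oldest) -> assign | voices=[85 89 63 66 62]

Answer: 2 4 none 1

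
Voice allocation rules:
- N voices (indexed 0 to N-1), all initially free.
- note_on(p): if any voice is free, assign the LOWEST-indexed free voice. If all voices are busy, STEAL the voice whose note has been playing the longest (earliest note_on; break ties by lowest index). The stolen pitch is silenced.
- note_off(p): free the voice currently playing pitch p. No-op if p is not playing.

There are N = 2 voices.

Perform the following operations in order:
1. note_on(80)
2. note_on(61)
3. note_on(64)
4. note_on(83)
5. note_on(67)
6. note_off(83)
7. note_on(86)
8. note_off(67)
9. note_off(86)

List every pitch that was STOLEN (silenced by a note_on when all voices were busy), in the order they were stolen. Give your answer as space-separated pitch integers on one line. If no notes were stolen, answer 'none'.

Op 1: note_on(80): voice 0 is free -> assigned | voices=[80 -]
Op 2: note_on(61): voice 1 is free -> assigned | voices=[80 61]
Op 3: note_on(64): all voices busy, STEAL voice 0 (pitch 80, oldest) -> assign | voices=[64 61]
Op 4: note_on(83): all voices busy, STEAL voice 1 (pitch 61, oldest) -> assign | voices=[64 83]
Op 5: note_on(67): all voices busy, STEAL voice 0 (pitch 64, oldest) -> assign | voices=[67 83]
Op 6: note_off(83): free voice 1 | voices=[67 -]
Op 7: note_on(86): voice 1 is free -> assigned | voices=[67 86]
Op 8: note_off(67): free voice 0 | voices=[- 86]
Op 9: note_off(86): free voice 1 | voices=[- -]

Answer: 80 61 64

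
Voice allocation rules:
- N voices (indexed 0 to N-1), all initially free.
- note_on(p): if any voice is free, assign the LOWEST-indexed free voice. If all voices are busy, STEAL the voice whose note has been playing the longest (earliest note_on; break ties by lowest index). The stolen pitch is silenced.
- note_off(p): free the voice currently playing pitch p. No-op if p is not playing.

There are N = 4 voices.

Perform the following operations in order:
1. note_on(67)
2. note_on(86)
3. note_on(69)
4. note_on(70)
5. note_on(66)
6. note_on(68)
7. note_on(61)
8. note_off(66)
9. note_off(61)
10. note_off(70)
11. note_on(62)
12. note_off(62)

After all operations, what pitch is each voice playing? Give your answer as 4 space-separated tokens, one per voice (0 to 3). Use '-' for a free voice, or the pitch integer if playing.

Op 1: note_on(67): voice 0 is free -> assigned | voices=[67 - - -]
Op 2: note_on(86): voice 1 is free -> assigned | voices=[67 86 - -]
Op 3: note_on(69): voice 2 is free -> assigned | voices=[67 86 69 -]
Op 4: note_on(70): voice 3 is free -> assigned | voices=[67 86 69 70]
Op 5: note_on(66): all voices busy, STEAL voice 0 (pitch 67, oldest) -> assign | voices=[66 86 69 70]
Op 6: note_on(68): all voices busy, STEAL voice 1 (pitch 86, oldest) -> assign | voices=[66 68 69 70]
Op 7: note_on(61): all voices busy, STEAL voice 2 (pitch 69, oldest) -> assign | voices=[66 68 61 70]
Op 8: note_off(66): free voice 0 | voices=[- 68 61 70]
Op 9: note_off(61): free voice 2 | voices=[- 68 - 70]
Op 10: note_off(70): free voice 3 | voices=[- 68 - -]
Op 11: note_on(62): voice 0 is free -> assigned | voices=[62 68 - -]
Op 12: note_off(62): free voice 0 | voices=[- 68 - -]

Answer: - 68 - -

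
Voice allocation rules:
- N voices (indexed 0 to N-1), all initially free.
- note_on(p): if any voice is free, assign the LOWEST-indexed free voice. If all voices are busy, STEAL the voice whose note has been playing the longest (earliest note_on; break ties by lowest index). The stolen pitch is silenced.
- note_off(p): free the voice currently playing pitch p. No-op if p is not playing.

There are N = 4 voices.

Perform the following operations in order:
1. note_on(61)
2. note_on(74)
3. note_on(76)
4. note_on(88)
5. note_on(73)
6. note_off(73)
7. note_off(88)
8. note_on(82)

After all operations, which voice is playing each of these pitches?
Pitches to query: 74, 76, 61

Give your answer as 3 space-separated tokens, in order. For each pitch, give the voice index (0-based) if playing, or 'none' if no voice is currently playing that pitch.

Answer: 1 2 none

Derivation:
Op 1: note_on(61): voice 0 is free -> assigned | voices=[61 - - -]
Op 2: note_on(74): voice 1 is free -> assigned | voices=[61 74 - -]
Op 3: note_on(76): voice 2 is free -> assigned | voices=[61 74 76 -]
Op 4: note_on(88): voice 3 is free -> assigned | voices=[61 74 76 88]
Op 5: note_on(73): all voices busy, STEAL voice 0 (pitch 61, oldest) -> assign | voices=[73 74 76 88]
Op 6: note_off(73): free voice 0 | voices=[- 74 76 88]
Op 7: note_off(88): free voice 3 | voices=[- 74 76 -]
Op 8: note_on(82): voice 0 is free -> assigned | voices=[82 74 76 -]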